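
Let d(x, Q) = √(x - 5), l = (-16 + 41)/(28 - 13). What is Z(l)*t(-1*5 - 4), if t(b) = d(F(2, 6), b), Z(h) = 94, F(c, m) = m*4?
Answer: 94*√19 ≈ 409.74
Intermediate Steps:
l = 5/3 (l = 25/15 = 25*(1/15) = 5/3 ≈ 1.6667)
F(c, m) = 4*m
d(x, Q) = √(-5 + x)
t(b) = √19 (t(b) = √(-5 + 4*6) = √(-5 + 24) = √19)
Z(l)*t(-1*5 - 4) = 94*√19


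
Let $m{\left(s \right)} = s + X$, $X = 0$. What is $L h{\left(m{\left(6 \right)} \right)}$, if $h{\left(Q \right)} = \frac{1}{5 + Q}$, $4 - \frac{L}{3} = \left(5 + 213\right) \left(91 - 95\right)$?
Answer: $\frac{2628}{11} \approx 238.91$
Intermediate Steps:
$m{\left(s \right)} = s$ ($m{\left(s \right)} = s + 0 = s$)
$L = 2628$ ($L = 12 - 3 \left(5 + 213\right) \left(91 - 95\right) = 12 - 3 \cdot 218 \left(-4\right) = 12 - -2616 = 12 + 2616 = 2628$)
$L h{\left(m{\left(6 \right)} \right)} = \frac{2628}{5 + 6} = \frac{2628}{11}$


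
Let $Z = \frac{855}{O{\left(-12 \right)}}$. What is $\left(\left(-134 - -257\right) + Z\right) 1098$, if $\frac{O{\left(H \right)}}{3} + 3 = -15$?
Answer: $117669$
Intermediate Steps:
$O{\left(H \right)} = -54$ ($O{\left(H \right)} = -9 + 3 \left(-15\right) = -9 - 45 = -54$)
$Z = - \frac{95}{6}$ ($Z = \frac{855}{-54} = 855 \left(- \frac{1}{54}\right) = - \frac{95}{6} \approx -15.833$)
$\left(\left(-134 - -257\right) + Z\right) 1098 = \left(\left(-134 - -257\right) - \frac{95}{6}\right) 1098 = \left(\left(-134 + 257\right) - \frac{95}{6}\right) 1098 = \left(123 - \frac{95}{6}\right) 1098 = \frac{643}{6} \cdot 1098 = 117669$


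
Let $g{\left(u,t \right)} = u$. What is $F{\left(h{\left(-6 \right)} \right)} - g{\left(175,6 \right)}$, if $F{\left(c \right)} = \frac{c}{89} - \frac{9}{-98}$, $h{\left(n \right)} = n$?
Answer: $- \frac{1526137}{8722} \approx -174.98$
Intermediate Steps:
$F{\left(c \right)} = \frac{9}{98} + \frac{c}{89}$ ($F{\left(c \right)} = c \frac{1}{89} - - \frac{9}{98} = \frac{c}{89} + \frac{9}{98} = \frac{9}{98} + \frac{c}{89}$)
$F{\left(h{\left(-6 \right)} \right)} - g{\left(175,6 \right)} = \left(\frac{9}{98} + \frac{1}{89} \left(-6\right)\right) - 175 = \left(\frac{9}{98} - \frac{6}{89}\right) - 175 = \frac{213}{8722} - 175 = - \frac{1526137}{8722}$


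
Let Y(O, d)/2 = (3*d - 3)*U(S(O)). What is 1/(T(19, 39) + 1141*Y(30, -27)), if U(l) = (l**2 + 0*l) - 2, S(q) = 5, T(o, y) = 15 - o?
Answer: -1/4408828 ≈ -2.2682e-7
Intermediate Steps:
U(l) = -2 + l**2 (U(l) = (l**2 + 0) - 2 = l**2 - 2 = -2 + l**2)
Y(O, d) = -138 + 138*d (Y(O, d) = 2*((3*d - 3)*(-2 + 5**2)) = 2*((-3 + 3*d)*(-2 + 25)) = 2*((-3 + 3*d)*23) = 2*(-69 + 69*d) = -138 + 138*d)
1/(T(19, 39) + 1141*Y(30, -27)) = 1/((15 - 1*19) + 1141*(-138 + 138*(-27))) = 1/((15 - 19) + 1141*(-138 - 3726)) = 1/(-4 + 1141*(-3864)) = 1/(-4 - 4408824) = 1/(-4408828) = -1/4408828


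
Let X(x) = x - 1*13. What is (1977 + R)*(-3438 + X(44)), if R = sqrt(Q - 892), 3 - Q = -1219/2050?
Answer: -6735639 - 10221*I*sqrt(16593438)/410 ≈ -6.7356e+6 - 1.0155e+5*I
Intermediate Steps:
Q = 7369/2050 (Q = 3 - (-1219)/2050 = 3 - 1*(-1219/2050) = 3 + 1219/2050 = 7369/2050 ≈ 3.5946)
R = 3*I*sqrt(16593438)/410 (R = sqrt(7369/2050 - 892) = sqrt(-1821231/2050) = 3*I*sqrt(16593438)/410 ≈ 29.806*I)
X(x) = -13 + x (X(x) = x - 13 = -13 + x)
(1977 + R)*(-3438 + X(44)) = (1977 + 3*I*sqrt(16593438)/410)*(-3438 + (-13 + 44)) = (1977 + 3*I*sqrt(16593438)/410)*(-3438 + 31) = (1977 + 3*I*sqrt(16593438)/410)*(-3407) = -6735639 - 10221*I*sqrt(16593438)/410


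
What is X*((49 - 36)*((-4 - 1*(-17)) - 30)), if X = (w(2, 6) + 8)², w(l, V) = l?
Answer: -22100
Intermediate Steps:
X = 100 (X = (2 + 8)² = 10² = 100)
X*((49 - 36)*((-4 - 1*(-17)) - 30)) = 100*((49 - 36)*((-4 - 1*(-17)) - 30)) = 100*(13*((-4 + 17) - 30)) = 100*(13*(13 - 30)) = 100*(13*(-17)) = 100*(-221) = -22100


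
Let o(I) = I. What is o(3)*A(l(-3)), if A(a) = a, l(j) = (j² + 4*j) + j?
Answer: -18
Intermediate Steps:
l(j) = j² + 5*j
o(3)*A(l(-3)) = 3*(-3*(5 - 3)) = 3*(-3*2) = 3*(-6) = -18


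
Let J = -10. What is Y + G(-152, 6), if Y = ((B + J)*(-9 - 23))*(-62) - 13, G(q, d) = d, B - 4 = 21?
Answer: 29753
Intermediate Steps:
B = 25 (B = 4 + 21 = 25)
Y = 29747 (Y = ((25 - 10)*(-9 - 23))*(-62) - 13 = (15*(-32))*(-62) - 13 = -480*(-62) - 13 = 29760 - 13 = 29747)
Y + G(-152, 6) = 29747 + 6 = 29753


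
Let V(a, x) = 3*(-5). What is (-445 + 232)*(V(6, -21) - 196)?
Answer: 44943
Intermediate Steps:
V(a, x) = -15
(-445 + 232)*(V(6, -21) - 196) = (-445 + 232)*(-15 - 196) = -213*(-211) = 44943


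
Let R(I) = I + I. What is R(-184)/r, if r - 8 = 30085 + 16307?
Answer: -23/2900 ≈ -0.0079310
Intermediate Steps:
R(I) = 2*I
r = 46400 (r = 8 + (30085 + 16307) = 8 + 46392 = 46400)
R(-184)/r = (2*(-184))/46400 = -368*1/46400 = -23/2900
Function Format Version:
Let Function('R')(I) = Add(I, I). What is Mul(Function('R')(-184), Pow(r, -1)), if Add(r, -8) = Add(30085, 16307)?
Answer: Rational(-23, 2900) ≈ -0.0079310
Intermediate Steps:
Function('R')(I) = Mul(2, I)
r = 46400 (r = Add(8, Add(30085, 16307)) = Add(8, 46392) = 46400)
Mul(Function('R')(-184), Pow(r, -1)) = Mul(Mul(2, -184), Pow(46400, -1)) = Mul(-368, Rational(1, 46400)) = Rational(-23, 2900)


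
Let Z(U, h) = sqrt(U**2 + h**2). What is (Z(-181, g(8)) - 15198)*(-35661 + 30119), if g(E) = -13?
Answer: 84227316 - 5542*sqrt(32930) ≈ 8.3222e+7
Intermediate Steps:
(Z(-181, g(8)) - 15198)*(-35661 + 30119) = (sqrt((-181)**2 + (-13)**2) - 15198)*(-35661 + 30119) = (sqrt(32761 + 169) - 15198)*(-5542) = (sqrt(32930) - 15198)*(-5542) = (-15198 + sqrt(32930))*(-5542) = 84227316 - 5542*sqrt(32930)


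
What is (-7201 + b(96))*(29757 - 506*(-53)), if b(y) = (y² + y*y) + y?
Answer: 640825025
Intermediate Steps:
b(y) = y + 2*y² (b(y) = (y² + y²) + y = 2*y² + y = y + 2*y²)
(-7201 + b(96))*(29757 - 506*(-53)) = (-7201 + 96*(1 + 2*96))*(29757 - 506*(-53)) = (-7201 + 96*(1 + 192))*(29757 + 26818) = (-7201 + 96*193)*56575 = (-7201 + 18528)*56575 = 11327*56575 = 640825025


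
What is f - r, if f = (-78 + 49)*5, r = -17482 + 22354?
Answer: -5017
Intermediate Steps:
r = 4872
f = -145 (f = -29*5 = -145)
f - r = -145 - 1*4872 = -145 - 4872 = -5017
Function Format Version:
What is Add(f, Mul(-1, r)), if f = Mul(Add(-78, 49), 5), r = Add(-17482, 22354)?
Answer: -5017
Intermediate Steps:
r = 4872
f = -145 (f = Mul(-29, 5) = -145)
Add(f, Mul(-1, r)) = Add(-145, Mul(-1, 4872)) = Add(-145, -4872) = -5017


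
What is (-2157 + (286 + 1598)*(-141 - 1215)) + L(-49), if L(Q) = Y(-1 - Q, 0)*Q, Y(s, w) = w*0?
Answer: -2556861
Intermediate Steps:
Y(s, w) = 0
L(Q) = 0 (L(Q) = 0*Q = 0)
(-2157 + (286 + 1598)*(-141 - 1215)) + L(-49) = (-2157 + (286 + 1598)*(-141 - 1215)) + 0 = (-2157 + 1884*(-1356)) + 0 = (-2157 - 2554704) + 0 = -2556861 + 0 = -2556861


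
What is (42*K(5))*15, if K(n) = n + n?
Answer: 6300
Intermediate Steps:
K(n) = 2*n
(42*K(5))*15 = (42*(2*5))*15 = (42*10)*15 = 420*15 = 6300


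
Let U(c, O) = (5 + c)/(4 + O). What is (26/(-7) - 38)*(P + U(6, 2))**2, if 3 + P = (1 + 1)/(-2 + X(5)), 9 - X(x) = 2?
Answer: -38617/1575 ≈ -24.519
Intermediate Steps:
X(x) = 7 (X(x) = 9 - 1*2 = 9 - 2 = 7)
U(c, O) = (5 + c)/(4 + O)
P = -13/5 (P = -3 + (1 + 1)/(-2 + 7) = -3 + 2/5 = -13/5 ≈ -2.6000)
(26/(-7) - 38)*(P + U(6, 2))**2 = (26/(-7) - 38)*(-13/5 + (5 + 6)/(4 + 2))**2 = (26*(-1/7) - 38)*(-13/5 + 11/6)**2 = (-26/7 - 38)*(-13/5 + (1/6)*11)**2 = -292*(-13/5 + 11/6)**2/7 = -292*(-23/30)**2/7 = -292/7*529/900 = -38617/1575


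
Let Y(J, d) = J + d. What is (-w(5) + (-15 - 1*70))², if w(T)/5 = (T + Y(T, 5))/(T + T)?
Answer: 34225/4 ≈ 8556.3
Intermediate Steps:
w(T) = 5*(5 + 2*T)/(2*T) (w(T) = 5*((T + (T + 5))/(T + T)) = 5*((T + (5 + T))/((2*T))) = 5*((5 + 2*T)*(1/(2*T))) = 5*((5 + 2*T)/(2*T)) = 5*(5 + 2*T)/(2*T))
(-w(5) + (-15 - 1*70))² = (-(5 + (25/2)/5) + (-15 - 1*70))² = (-(5 + (25/2)*(⅕)) + (-15 - 70))² = (-(5 + 5/2) - 85)² = (-1*15/2 - 85)² = (-15/2 - 85)² = (-185/2)² = 34225/4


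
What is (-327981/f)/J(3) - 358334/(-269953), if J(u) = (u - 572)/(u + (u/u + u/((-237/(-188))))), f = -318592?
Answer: 635885964694157/483250592434672 ≈ 1.3159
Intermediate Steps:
J(u) = (-572 + u)/(1 + 425*u/237) (J(u) = (-572 + u)/(u + (1 + u/((-237*(-1/188))))) = (-572 + u)/(u + (1 + u/(237/188))) = (-572 + u)/(u + (1 + u*(188/237))) = (-572 + u)/(u + (1 + 188*u/237)) = (-572 + u)/(1 + 425*u/237))
(-327981/f)/J(3) - 358334/(-269953) = (-327981/(-318592))/((237*(-572 + 3)/(237 + 425*3))) - 358334/(-269953) = (-327981*(-1/318592))/((237*(-569)/(237 + 1275))) - 358334*(-1/269953) = 327981/(318592*((237*(-569)/1512))) + 358334/269953 = 327981/(318592*((237*(1/1512)*(-569)))) + 358334/269953 = 327981/(318592*(-44951/504)) + 358334/269953 = (327981/318592)*(-504/44951) + 358334/269953 = -20662803/1790128624 + 358334/269953 = 635885964694157/483250592434672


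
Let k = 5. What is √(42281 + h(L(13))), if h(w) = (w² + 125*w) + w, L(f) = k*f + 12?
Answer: 2*√14478 ≈ 240.65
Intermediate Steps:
L(f) = 12 + 5*f (L(f) = 5*f + 12 = 12 + 5*f)
h(w) = w² + 126*w
√(42281 + h(L(13))) = √(42281 + (12 + 5*13)*(126 + (12 + 5*13))) = √(42281 + (12 + 65)*(126 + (12 + 65))) = √(42281 + 77*(126 + 77)) = √(42281 + 77*203) = √(42281 + 15631) = √57912 = 2*√14478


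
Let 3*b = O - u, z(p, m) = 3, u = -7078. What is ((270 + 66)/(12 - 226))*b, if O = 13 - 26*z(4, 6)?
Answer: -392728/107 ≈ -3670.4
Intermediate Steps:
O = -65 (O = 13 - 26*3 = 13 - 78 = -65)
b = 7013/3 (b = (-65 - 1*(-7078))/3 = (-65 + 7078)/3 = (1/3)*7013 = 7013/3 ≈ 2337.7)
((270 + 66)/(12 - 226))*b = ((270 + 66)/(12 - 226))*(7013/3) = (336/(-214))*(7013/3) = (336*(-1/214))*(7013/3) = -168/107*7013/3 = -392728/107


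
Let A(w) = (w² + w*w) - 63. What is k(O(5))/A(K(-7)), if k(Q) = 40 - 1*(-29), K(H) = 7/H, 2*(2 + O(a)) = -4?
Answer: -69/61 ≈ -1.1311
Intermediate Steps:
O(a) = -4 (O(a) = -2 + (½)*(-4) = -2 - 2 = -4)
k(Q) = 69 (k(Q) = 40 + 29 = 69)
A(w) = -63 + 2*w² (A(w) = (w² + w²) - 63 = 2*w² - 63 = -63 + 2*w²)
k(O(5))/A(K(-7)) = 69/(-63 + 2*(7/(-7))²) = 69/(-63 + 2*(7*(-⅐))²) = 69/(-63 + 2*(-1)²) = 69/(-63 + 2*1) = 69/(-63 + 2) = 69/(-61) = 69*(-1/61) = -69/61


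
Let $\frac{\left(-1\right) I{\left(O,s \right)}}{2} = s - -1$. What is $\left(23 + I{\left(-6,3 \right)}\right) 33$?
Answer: $495$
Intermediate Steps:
$I{\left(O,s \right)} = -2 - 2 s$ ($I{\left(O,s \right)} = - 2 \left(s - -1\right) = - 2 \left(s + 1\right) = - 2 \left(1 + s\right) = -2 - 2 s$)
$\left(23 + I{\left(-6,3 \right)}\right) 33 = \left(23 - 8\right) 33 = 15 \cdot 33 = 495$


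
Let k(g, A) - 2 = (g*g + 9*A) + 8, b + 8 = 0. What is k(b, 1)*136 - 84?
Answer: 11204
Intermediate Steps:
b = -8 (b = -8 + 0 = -8)
k(g, A) = 10 + g² + 9*A (k(g, A) = 2 + ((g*g + 9*A) + 8) = 2 + ((g² + 9*A) + 8) = 2 + (8 + g² + 9*A) = 10 + g² + 9*A)
k(b, 1)*136 - 84 = (10 + (-8)² + 9*1)*136 - 84 = (10 + 64 + 9)*136 - 84 = 83*136 - 84 = 11288 - 84 = 11204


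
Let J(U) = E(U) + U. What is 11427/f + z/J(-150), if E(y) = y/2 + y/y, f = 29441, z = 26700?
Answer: -195878763/1648696 ≈ -118.81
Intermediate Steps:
E(y) = 1 + y/2 (E(y) = y*(1/2) + 1 = y/2 + 1 = 1 + y/2)
J(U) = 1 + 3*U/2 (J(U) = (1 + U/2) + U = 1 + 3*U/2)
11427/f + z/J(-150) = 11427/29441 + 26700/(1 + (3/2)*(-150)) = 11427*(1/29441) + 26700/(1 - 225) = 11427/29441 + 26700/(-224) = 11427/29441 + 26700*(-1/224) = 11427/29441 - 6675/56 = -195878763/1648696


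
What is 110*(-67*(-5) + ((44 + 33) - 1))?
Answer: 45210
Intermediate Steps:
110*(-67*(-5) + ((44 + 33) - 1)) = 110*(335 + (77 - 1)) = 110*(335 + 76) = 110*411 = 45210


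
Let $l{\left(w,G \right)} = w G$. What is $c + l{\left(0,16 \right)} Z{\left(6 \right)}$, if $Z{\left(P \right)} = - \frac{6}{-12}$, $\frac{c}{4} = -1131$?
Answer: $-4524$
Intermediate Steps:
$c = -4524$ ($c = 4 \left(-1131\right) = -4524$)
$l{\left(w,G \right)} = G w$
$Z{\left(P \right)} = \frac{1}{2}$ ($Z{\left(P \right)} = \left(-6\right) \left(- \frac{1}{12}\right) = \frac{1}{2}$)
$c + l{\left(0,16 \right)} Z{\left(6 \right)} = -4524 + 16 \cdot 0 \cdot \frac{1}{2} = -4524 + 0 \cdot \frac{1}{2} = -4524 + 0 = -4524$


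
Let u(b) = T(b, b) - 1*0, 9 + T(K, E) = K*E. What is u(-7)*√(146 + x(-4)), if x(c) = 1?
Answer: 280*√3 ≈ 484.97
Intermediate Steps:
T(K, E) = -9 + E*K (T(K, E) = -9 + K*E = -9 + E*K)
u(b) = -9 + b² (u(b) = (-9 + b*b) - 1*0 = (-9 + b²) + 0 = -9 + b²)
u(-7)*√(146 + x(-4)) = (-9 + (-7)²)*√(146 + 1) = (-9 + 49)*√147 = 40*(7*√3) = 280*√3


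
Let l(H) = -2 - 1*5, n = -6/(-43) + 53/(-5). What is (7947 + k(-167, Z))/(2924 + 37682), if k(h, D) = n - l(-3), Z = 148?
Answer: 1707861/8730290 ≈ 0.19562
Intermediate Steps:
n = -2249/215 (n = -6*(-1/43) + 53*(-⅕) = 6/43 - 53/5 = -2249/215 ≈ -10.460)
l(H) = -7 (l(H) = -2 - 5 = -7)
k(h, D) = -744/215 (k(h, D) = -2249/215 - 1*(-7) = -2249/215 + 7 = -744/215)
(7947 + k(-167, Z))/(2924 + 37682) = (7947 - 744/215)/(2924 + 37682) = (1707861/215)/40606 = (1707861/215)*(1/40606) = 1707861/8730290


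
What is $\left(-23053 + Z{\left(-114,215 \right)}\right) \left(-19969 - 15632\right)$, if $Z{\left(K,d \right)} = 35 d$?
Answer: $552812328$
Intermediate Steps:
$\left(-23053 + Z{\left(-114,215 \right)}\right) \left(-19969 - 15632\right) = \left(-23053 + 35 \cdot 215\right) \left(-19969 - 15632\right) = \left(-23053 + 7525\right) \left(-35601\right) = \left(-15528\right) \left(-35601\right) = 552812328$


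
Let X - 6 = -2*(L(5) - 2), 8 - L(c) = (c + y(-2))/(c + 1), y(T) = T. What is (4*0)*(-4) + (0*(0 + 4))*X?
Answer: 0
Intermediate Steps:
L(c) = 8 - (-2 + c)/(1 + c) (L(c) = 8 - (c - 2)/(c + 1) = 8 - (-2 + c)/(1 + c))
X = -5 (X = 6 - 2*((10 + 7*5)/(1 + 5) - 2) = 6 - 2*((10 + 35)/6 - 2) = 6 - 2*((⅙)*45 - 2) = 6 - 2*(15/2 - 2) = 6 - 2*11/2 = 6 - 11 = -5)
(4*0)*(-4) + (0*(0 + 4))*X = (4*0)*(-4) + (0*(0 + 4))*(-5) = 0*(-4) + (0*4)*(-5) = 0 + 0*(-5) = 0 + 0 = 0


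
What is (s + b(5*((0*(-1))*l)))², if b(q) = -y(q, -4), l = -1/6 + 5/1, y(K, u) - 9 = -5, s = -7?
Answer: 121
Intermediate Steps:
y(K, u) = 4 (y(K, u) = 9 - 5 = 4)
l = 29/6 (l = -1*⅙ + 5*1 = -⅙ + 5 = 29/6 ≈ 4.8333)
b(q) = -4 (b(q) = -1*4 = -4)
(s + b(5*((0*(-1))*l)))² = (-7 - 4)² = (-11)² = 121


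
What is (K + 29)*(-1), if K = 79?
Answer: -108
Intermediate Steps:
(K + 29)*(-1) = (79 + 29)*(-1) = 108*(-1) = -108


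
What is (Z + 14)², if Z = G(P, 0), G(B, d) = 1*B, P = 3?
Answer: 289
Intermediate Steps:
G(B, d) = B
Z = 3
(Z + 14)² = (3 + 14)² = 17² = 289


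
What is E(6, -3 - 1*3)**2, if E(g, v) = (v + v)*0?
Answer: 0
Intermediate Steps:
E(g, v) = 0 (E(g, v) = (2*v)*0 = 0)
E(6, -3 - 1*3)**2 = 0**2 = 0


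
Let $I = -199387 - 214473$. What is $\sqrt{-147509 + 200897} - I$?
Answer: $413860 + 6 \sqrt{1483} \approx 4.1409 \cdot 10^{5}$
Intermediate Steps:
$I = -413860$ ($I = -199387 - 214473 = -413860$)
$\sqrt{-147509 + 200897} - I = \sqrt{-147509 + 200897} - -413860 = \sqrt{53388} + 413860 = 6 \sqrt{1483} + 413860 = 413860 + 6 \sqrt{1483}$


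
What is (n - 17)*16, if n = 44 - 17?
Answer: 160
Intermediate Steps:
n = 27
(n - 17)*16 = (27 - 17)*16 = 10*16 = 160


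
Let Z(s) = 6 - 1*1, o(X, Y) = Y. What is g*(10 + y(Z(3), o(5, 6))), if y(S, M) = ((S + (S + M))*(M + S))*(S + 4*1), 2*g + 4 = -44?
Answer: -38256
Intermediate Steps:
g = -24 (g = -2 + (½)*(-44) = -2 - 22 = -24)
Z(s) = 5 (Z(s) = 6 - 1 = 5)
y(S, M) = (4 + S)*(M + S)*(M + 2*S) (y(S, M) = ((S + (M + S))*(M + S))*(S + 4) = ((M + 2*S)*(M + S))*(4 + S) = ((M + S)*(M + 2*S))*(4 + S) = (4 + S)*(M + S)*(M + 2*S))
g*(10 + y(Z(3), o(5, 6))) = -24*(10 + (2*5³ + 4*6² + 8*5² + 5*6² + 3*6*5² + 12*6*5)) = -24*(10 + (2*125 + 4*36 + 8*25 + 5*36 + 3*6*25 + 360)) = -24*(10 + (250 + 144 + 200 + 180 + 450 + 360)) = -24*(10 + 1584) = -24*1594 = -38256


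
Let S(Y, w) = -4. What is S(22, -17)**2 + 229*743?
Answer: 170163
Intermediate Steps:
S(22, -17)**2 + 229*743 = (-4)**2 + 229*743 = 16 + 170147 = 170163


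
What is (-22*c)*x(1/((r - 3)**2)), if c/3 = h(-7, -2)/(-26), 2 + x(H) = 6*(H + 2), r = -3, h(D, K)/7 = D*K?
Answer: 32879/13 ≈ 2529.2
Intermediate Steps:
h(D, K) = 7*D*K (h(D, K) = 7*(D*K) = 7*D*K)
x(H) = 10 + 6*H (x(H) = -2 + 6*(H + 2) = -2 + 6*(2 + H) = -2 + (12 + 6*H) = 10 + 6*H)
c = -147/13 (c = 3*((7*(-7)*(-2))/(-26)) = 3*(98*(-1/26)) = 3*(-49/13) = -147/13 ≈ -11.308)
(-22*c)*x(1/((r - 3)**2)) = (-22*(-147/13))*(10 + 6/((-3 - 3)**2)) = 3234*(10 + 6/((-6)**2))/13 = 3234*(10 + 6/36)/13 = 3234*(10 + 6*(1/36))/13 = 3234*(10 + 1/6)/13 = (3234/13)*(61/6) = 32879/13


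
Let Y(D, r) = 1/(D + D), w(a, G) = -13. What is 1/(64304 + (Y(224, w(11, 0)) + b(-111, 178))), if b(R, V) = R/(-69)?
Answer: 10304/662605015 ≈ 1.5551e-5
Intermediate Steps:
b(R, V) = -R/69 (b(R, V) = R*(-1/69) = -R/69)
Y(D, r) = 1/(2*D)
1/(64304 + (Y(224, w(11, 0)) + b(-111, 178))) = 1/(64304 + ((½)/224 - 1/69*(-111))) = 1/(64304 + ((½)*(1/224) + 37/23)) = 1/(64304 + (1/448 + 37/23)) = 1/(64304 + 16599/10304) = 1/(662605015/10304) = 10304/662605015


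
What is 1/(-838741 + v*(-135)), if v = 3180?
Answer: -1/1268041 ≈ -7.8862e-7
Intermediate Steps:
1/(-838741 + v*(-135)) = 1/(-838741 + 3180*(-135)) = 1/(-838741 - 429300) = 1/(-1268041) = -1/1268041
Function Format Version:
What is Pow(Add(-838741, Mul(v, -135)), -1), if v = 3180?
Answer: Rational(-1, 1268041) ≈ -7.8862e-7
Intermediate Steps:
Pow(Add(-838741, Mul(v, -135)), -1) = Pow(Add(-838741, Mul(3180, -135)), -1) = Pow(Add(-838741, -429300), -1) = Pow(-1268041, -1) = Rational(-1, 1268041)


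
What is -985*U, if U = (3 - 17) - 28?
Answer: 41370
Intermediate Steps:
U = -42 (U = -14 - 28 = -42)
-985*U = -985*(-42) = 41370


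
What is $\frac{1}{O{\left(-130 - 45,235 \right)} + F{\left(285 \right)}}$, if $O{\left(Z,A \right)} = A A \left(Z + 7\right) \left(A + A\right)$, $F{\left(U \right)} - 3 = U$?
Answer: $- \frac{1}{4360565712} \approx -2.2933 \cdot 10^{-10}$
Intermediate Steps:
$F{\left(U \right)} = 3 + U$
$O{\left(Z,A \right)} = 2 A^{3} \left(7 + Z\right)$ ($O{\left(Z,A \right)} = A^{2} \left(7 + Z\right) 2 A = A^{2} \cdot 2 A \left(7 + Z\right) = 2 A^{3} \left(7 + Z\right)$)
$\frac{1}{O{\left(-130 - 45,235 \right)} + F{\left(285 \right)}} = \frac{1}{2 \cdot 235^{3} \left(7 - 175\right) + \left(3 + 285\right)} = \frac{1}{2 \cdot 12977875 \left(7 - 175\right) + 288} = \frac{1}{2 \cdot 12977875 \left(-168\right) + 288} = \frac{1}{-4360566000 + 288} = \frac{1}{-4360565712} = - \frac{1}{4360565712}$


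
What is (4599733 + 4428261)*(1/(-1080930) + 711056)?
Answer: 3469466048219319763/540465 ≈ 6.4194e+12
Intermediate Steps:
(4599733 + 4428261)*(1/(-1080930) + 711056) = 9027994*(-1/1080930 + 711056) = 9027994*(768601762079/1080930) = 3469466048219319763/540465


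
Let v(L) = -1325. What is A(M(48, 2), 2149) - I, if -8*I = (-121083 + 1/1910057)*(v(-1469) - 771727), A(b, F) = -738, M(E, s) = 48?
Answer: 22348490471595429/1910057 ≈ 1.1700e+10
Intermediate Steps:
I = -22348491881217495/1910057 (I = -(-121083 + 1/1910057)*(-1325 - 771727)/8 = -(-121083 + 1/1910057)*(-773052)/8 = -(-115637715865)*(-773052)/7640228 = -⅛*178787935049739960/1910057 = -22348491881217495/1910057 ≈ -1.1700e+10)
A(M(48, 2), 2149) - I = -738 - 1*(-22348491881217495/1910057) = -738 + 22348491881217495/1910057 = 22348490471595429/1910057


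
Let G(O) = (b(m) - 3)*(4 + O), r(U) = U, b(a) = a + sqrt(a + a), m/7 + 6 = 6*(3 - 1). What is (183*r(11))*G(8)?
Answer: 942084 + 48312*sqrt(21) ≈ 1.1635e+6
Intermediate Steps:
m = 42 (m = -42 + 7*(6*(3 - 1)) = -42 + 7*(6*2) = -42 + 7*12 = -42 + 84 = 42)
b(a) = a + sqrt(2)*sqrt(a) (b(a) = a + sqrt(2*a) = a + sqrt(2)*sqrt(a))
G(O) = (4 + O)*(39 + 2*sqrt(21)) (G(O) = ((42 + sqrt(2)*sqrt(42)) - 3)*(4 + O) = ((42 + 2*sqrt(21)) - 3)*(4 + O) = (39 + 2*sqrt(21))*(4 + O) = (4 + O)*(39 + 2*sqrt(21)))
(183*r(11))*G(8) = (183*11)*(156 + 8*sqrt(21) + 39*8 + 2*8*sqrt(21)) = 2013*(156 + 8*sqrt(21) + 312 + 16*sqrt(21)) = 2013*(468 + 24*sqrt(21)) = 942084 + 48312*sqrt(21)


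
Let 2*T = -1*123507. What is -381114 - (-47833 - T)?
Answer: -790069/2 ≈ -3.9503e+5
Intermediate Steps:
T = -123507/2 (T = (-1*123507)/2 = (½)*(-123507) = -123507/2 ≈ -61754.)
-381114 - (-47833 - T) = -381114 - (-47833 - 1*(-123507/2)) = -381114 - (-47833 + 123507/2) = -381114 - 1*27841/2 = -381114 - 27841/2 = -790069/2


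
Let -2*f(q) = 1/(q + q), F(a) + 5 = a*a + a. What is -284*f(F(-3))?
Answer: 71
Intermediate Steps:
F(a) = -5 + a + a² (F(a) = -5 + (a*a + a) = -5 + (a² + a) = -5 + (a + a²) = -5 + a + a²)
f(q) = -1/(4*q) (f(q) = -1/(2*(q + q)) = -1/(2*q)/2 = -1/(4*q))
-284*f(F(-3)) = -(-71)/(-5 - 3 + (-3)²) = -(-71)/(-5 - 3 + 9) = -(-71)/1 = -(-71) = -284*(-¼) = 71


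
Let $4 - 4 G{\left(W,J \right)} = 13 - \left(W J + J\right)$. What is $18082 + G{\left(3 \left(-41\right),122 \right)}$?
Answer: $\frac{57435}{4} \approx 14359.0$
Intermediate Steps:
$G{\left(W,J \right)} = - \frac{9}{4} + \frac{J}{4} + \frac{J W}{4}$ ($G{\left(W,J \right)} = 1 - \frac{13 - \left(W J + J\right)}{4} = 1 - \frac{13 - \left(J W + J\right)}{4} = 1 - \frac{13 - \left(J + J W\right)}{4} = 1 - \frac{13 - J - J W}{4} = 1 + \left(- \frac{13}{4} + \frac{J}{4} + \frac{J W}{4}\right) = - \frac{9}{4} + \frac{J}{4} + \frac{J W}{4}$)
$18082 + G{\left(3 \left(-41\right),122 \right)} = 18082 + \left(- \frac{9}{4} + \frac{1}{4} \cdot 122 + \frac{1}{4} \cdot 122 \cdot 3 \left(-41\right)\right) = 18082 + \left(- \frac{9}{4} + \frac{61}{2} + \frac{1}{4} \cdot 122 \left(-123\right)\right) = 18082 - \frac{14893}{4} = \frac{57435}{4}$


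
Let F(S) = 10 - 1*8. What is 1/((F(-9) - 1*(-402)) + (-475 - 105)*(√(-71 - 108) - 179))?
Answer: 6514/682678611 + 145*I*√179/2730714444 ≈ 9.5418e-6 + 7.1043e-7*I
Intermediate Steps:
F(S) = 2 (F(S) = 10 - 8 = 2)
1/((F(-9) - 1*(-402)) + (-475 - 105)*(√(-71 - 108) - 179)) = 1/((2 - 1*(-402)) + (-475 - 105)*(√(-71 - 108) - 179)) = 1/((2 + 402) - 580*(√(-179) - 179)) = 1/(404 - 580*(I*√179 - 179)) = 1/(404 - 580*(-179 + I*√179)) = 1/(404 + (103820 - 580*I*√179)) = 1/(104224 - 580*I*√179)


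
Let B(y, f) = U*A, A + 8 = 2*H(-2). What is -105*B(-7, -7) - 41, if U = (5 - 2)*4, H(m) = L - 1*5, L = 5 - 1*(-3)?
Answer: 2479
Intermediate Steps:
L = 8 (L = 5 + 3 = 8)
H(m) = 3 (H(m) = 8 - 1*5 = 8 - 5 = 3)
U = 12 (U = 3*4 = 12)
A = -2 (A = -8 + 2*3 = -8 + 6 = -2)
B(y, f) = -24 (B(y, f) = 12*(-2) = -24)
-105*B(-7, -7) - 41 = -105*(-24) - 41 = 2520 - 41 = 2479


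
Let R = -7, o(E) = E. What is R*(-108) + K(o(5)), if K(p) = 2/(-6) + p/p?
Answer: 2270/3 ≈ 756.67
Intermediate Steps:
K(p) = 2/3 (K(p) = 2*(-1/6) + 1 = -1/3 + 1 = 2/3)
R*(-108) + K(o(5)) = -7*(-108) + 2/3 = 756 + 2/3 = 2270/3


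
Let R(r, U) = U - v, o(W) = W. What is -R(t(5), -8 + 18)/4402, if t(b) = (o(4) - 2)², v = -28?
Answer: -19/2201 ≈ -0.0086324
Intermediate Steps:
t(b) = 4 (t(b) = (4 - 2)² = 2² = 4)
R(r, U) = 28 + U (R(r, U) = U - 1*(-28) = U + 28 = 28 + U)
-R(t(5), -8 + 18)/4402 = -(28 + (-8 + 18))/4402 = -(28 + 10)*(1/4402) = -1*38*(1/4402) = -38*1/4402 = -19/2201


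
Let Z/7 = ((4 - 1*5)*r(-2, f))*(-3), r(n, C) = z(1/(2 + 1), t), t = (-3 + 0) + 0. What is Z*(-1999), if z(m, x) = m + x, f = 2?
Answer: 111944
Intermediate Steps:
t = -3 (t = -3 + 0 = -3)
r(n, C) = -8/3 (r(n, C) = 1/(2 + 1) - 3 = 1/3 - 3 = ⅓ - 3 = -8/3)
Z = -56 (Z = 7*(((4 - 1*5)*(-8/3))*(-3)) = 7*(((4 - 5)*(-8/3))*(-3)) = 7*(-1*(-8/3)*(-3)) = 7*((8/3)*(-3)) = 7*(-8) = -56)
Z*(-1999) = -56*(-1999) = 111944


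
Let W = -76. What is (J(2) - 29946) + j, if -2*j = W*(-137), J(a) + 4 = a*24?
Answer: -35108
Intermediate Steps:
J(a) = -4 + 24*a (J(a) = -4 + a*24 = -4 + 24*a)
j = -5206 (j = -(-38)*(-137) = -½*10412 = -5206)
(J(2) - 29946) + j = ((-4 + 24*2) - 29946) - 5206 = ((-4 + 48) - 29946) - 5206 = (44 - 29946) - 5206 = -29902 - 5206 = -35108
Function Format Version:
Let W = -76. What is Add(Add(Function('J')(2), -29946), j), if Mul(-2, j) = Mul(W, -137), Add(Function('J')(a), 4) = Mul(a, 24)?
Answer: -35108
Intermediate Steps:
Function('J')(a) = Add(-4, Mul(24, a)) (Function('J')(a) = Add(-4, Mul(a, 24)) = Add(-4, Mul(24, a)))
j = -5206 (j = Mul(Rational(-1, 2), Mul(-76, -137)) = Mul(Rational(-1, 2), 10412) = -5206)
Add(Add(Function('J')(2), -29946), j) = Add(Add(Add(-4, Mul(24, 2)), -29946), -5206) = Add(Add(Add(-4, 48), -29946), -5206) = Add(Add(44, -29946), -5206) = Add(-29902, -5206) = -35108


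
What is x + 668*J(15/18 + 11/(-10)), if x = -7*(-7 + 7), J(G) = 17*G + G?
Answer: -16032/5 ≈ -3206.4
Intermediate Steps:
J(G) = 18*G
x = 0 (x = -7*0 = 0)
x + 668*J(15/18 + 11/(-10)) = 0 + 668*(18*(15/18 + 11/(-10))) = 0 + 668*(18*(15*(1/18) + 11*(-1/10))) = 0 + 668*(18*(5/6 - 11/10)) = 0 + 668*(18*(-4/15)) = 0 + 668*(-24/5) = 0 - 16032/5 = -16032/5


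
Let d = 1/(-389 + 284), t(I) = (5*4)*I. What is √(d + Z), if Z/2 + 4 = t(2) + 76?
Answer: √2469495/105 ≈ 14.966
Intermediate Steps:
t(I) = 20*I
d = -1/105 (d = 1/(-105) = -1/105 ≈ -0.0095238)
Z = 224 (Z = -8 + 2*(20*2 + 76) = -8 + 2*(40 + 76) = -8 + 2*116 = -8 + 232 = 224)
√(d + Z) = √(-1/105 + 224) = √(23519/105) = √2469495/105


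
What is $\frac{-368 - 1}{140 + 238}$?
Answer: $- \frac{41}{42} \approx -0.97619$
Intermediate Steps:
$\frac{-368 - 1}{140 + 238} = \frac{-368 + \left(-22 + 21\right)}{378} = \left(-368 - 1\right) \frac{1}{378} = \left(-369\right) \frac{1}{378} = - \frac{41}{42}$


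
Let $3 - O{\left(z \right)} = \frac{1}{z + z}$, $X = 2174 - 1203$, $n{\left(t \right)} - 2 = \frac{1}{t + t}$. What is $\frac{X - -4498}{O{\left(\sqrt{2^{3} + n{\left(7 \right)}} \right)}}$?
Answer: $\frac{4626774}{2531} + \frac{5469 \sqrt{1974}}{2531} \approx 1924.0$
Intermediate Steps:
$n{\left(t \right)} = 2 + \frac{1}{2 t}$ ($n{\left(t \right)} = 2 + \frac{1}{t + t} = 2 + \frac{1}{2 t}$)
$X = 971$ ($X = 2174 - 1203 = 971$)
$O{\left(z \right)} = 3 - \frac{1}{2 z}$ ($O{\left(z \right)} = 3 - \frac{1}{z + z} = 3 - \frac{1}{2 z}$)
$\frac{X - -4498}{O{\left(\sqrt{2^{3} + n{\left(7 \right)}} \right)}} = \frac{971 - -4498}{3 - \frac{1}{2 \sqrt{2^{3} + \left(2 + \frac{1}{2 \cdot 7}\right)}}} = \frac{971 + 4498}{3 - \frac{1}{2 \sqrt{8 + \left(2 + \frac{1}{2} \cdot \frac{1}{7}\right)}}} = \frac{5469}{3 - \frac{1}{2 \sqrt{8 + \left(2 + \frac{1}{14}\right)}}} = \frac{5469}{3 - \frac{1}{2 \sqrt{8 + \frac{29}{14}}}} = \frac{5469}{3 - \frac{1}{2 \sqrt{\frac{141}{14}}}} = \frac{5469}{3 - \frac{1}{2 \frac{\sqrt{1974}}{14}}} = \frac{5469}{3 - \frac{\frac{1}{141} \sqrt{1974}}{2}} = \frac{5469}{3 - \frac{\sqrt{1974}}{282}}$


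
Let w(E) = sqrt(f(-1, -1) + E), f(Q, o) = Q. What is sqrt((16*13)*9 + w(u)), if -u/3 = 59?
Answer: sqrt(1872 + I*sqrt(178)) ≈ 43.267 + 0.1542*I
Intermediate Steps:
u = -177 (u = -3*59 = -177)
w(E) = sqrt(-1 + E)
sqrt((16*13)*9 + w(u)) = sqrt((16*13)*9 + sqrt(-1 - 177)) = sqrt(208*9 + sqrt(-178)) = sqrt(1872 + I*sqrt(178))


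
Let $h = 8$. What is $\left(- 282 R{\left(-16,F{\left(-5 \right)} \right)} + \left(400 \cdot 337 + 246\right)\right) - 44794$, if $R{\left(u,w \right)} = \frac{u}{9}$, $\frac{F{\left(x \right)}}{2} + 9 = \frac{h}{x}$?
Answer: $\frac{272260}{3} \approx 90753.0$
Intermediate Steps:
$F{\left(x \right)} = -18 + \frac{16}{x}$ ($F{\left(x \right)} = -18 + 2 \frac{8}{x} = -18 + \frac{16}{x}$)
$R{\left(u,w \right)} = \frac{u}{9}$ ($R{\left(u,w \right)} = u \frac{1}{9} = \frac{u}{9}$)
$\left(- 282 R{\left(-16,F{\left(-5 \right)} \right)} + \left(400 \cdot 337 + 246\right)\right) - 44794 = \left(- 282 \cdot \frac{1}{9} \left(-16\right) + \left(400 \cdot 337 + 246\right)\right) - 44794 = \left(\left(-282\right) \left(- \frac{16}{9}\right) + \left(134800 + 246\right)\right) - 44794 = \left(\frac{1504}{3} + 135046\right) - 44794 = \frac{406642}{3} - 44794 = \frac{272260}{3}$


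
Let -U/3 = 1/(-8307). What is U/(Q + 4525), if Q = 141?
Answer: 1/12920154 ≈ 7.7398e-8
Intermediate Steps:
U = 1/2769 (U = -3/(-8307) = -3*(-1/8307) = 1/2769 ≈ 0.00036114)
U/(Q + 4525) = 1/(2769*(141 + 4525)) = (1/2769)/4666 = (1/2769)*(1/4666) = 1/12920154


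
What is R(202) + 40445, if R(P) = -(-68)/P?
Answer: 4084979/101 ≈ 40445.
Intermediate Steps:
R(P) = 68/P
R(202) + 40445 = 68/202 + 40445 = 68*(1/202) + 40445 = 34/101 + 40445 = 4084979/101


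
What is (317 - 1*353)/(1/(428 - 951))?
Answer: 18828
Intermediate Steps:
(317 - 1*353)/(1/(428 - 951)) = (317 - 353)/(1/(-523)) = -36/(-1/523) = -36*(-523) = 18828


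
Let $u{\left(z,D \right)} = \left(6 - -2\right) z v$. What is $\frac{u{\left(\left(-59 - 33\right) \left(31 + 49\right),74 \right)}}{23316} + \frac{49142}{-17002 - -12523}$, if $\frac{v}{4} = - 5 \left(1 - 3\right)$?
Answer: $- \frac{974561306}{8702697} \approx -111.98$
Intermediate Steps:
$v = 40$ ($v = 4 \left(- 5 \left(1 - 3\right)\right) = 4 \left(\left(-5\right) \left(-2\right)\right) = 4 \cdot 10 = 40$)
$u{\left(z,D \right)} = 320 z$ ($u{\left(z,D \right)} = \left(6 - -2\right) z 40 = \left(6 + 2\right) z 40 = 8 z 40 = 320 z$)
$\frac{u{\left(\left(-59 - 33\right) \left(31 + 49\right),74 \right)}}{23316} + \frac{49142}{-17002 - -12523} = \frac{320 \left(-59 - 33\right) \left(31 + 49\right)}{23316} + \frac{49142}{-17002 - -12523} = 320 \left(\left(-92\right) 80\right) \frac{1}{23316} + \frac{49142}{-17002 + 12523} = 320 \left(-7360\right) \frac{1}{23316} + \frac{49142}{-4479} = \left(-2355200\right) \frac{1}{23316} + 49142 \left(- \frac{1}{4479}\right) = - \frac{588800}{5829} - \frac{49142}{4479} = - \frac{974561306}{8702697}$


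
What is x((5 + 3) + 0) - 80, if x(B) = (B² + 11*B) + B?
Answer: 80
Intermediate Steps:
x(B) = B² + 12*B
x((5 + 3) + 0) - 80 = ((5 + 3) + 0)*(12 + ((5 + 3) + 0)) - 80 = (8 + 0)*(12 + (8 + 0)) - 80 = 8*(12 + 8) - 80 = 8*20 - 80 = 160 - 80 = 80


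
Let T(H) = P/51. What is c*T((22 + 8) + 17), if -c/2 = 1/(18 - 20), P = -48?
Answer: -16/17 ≈ -0.94118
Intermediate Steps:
T(H) = -16/17 (T(H) = -48/51 = -48*1/51 = -16/17)
c = 1 (c = -2/(18 - 20) = -2/(-2) = -2*(-1/2) = 1)
c*T((22 + 8) + 17) = 1*(-16/17) = -16/17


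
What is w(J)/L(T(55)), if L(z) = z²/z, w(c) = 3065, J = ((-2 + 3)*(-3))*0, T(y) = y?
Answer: 613/11 ≈ 55.727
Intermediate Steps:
J = 0 (J = (1*(-3))*0 = -3*0 = 0)
L(z) = z
w(J)/L(T(55)) = 3065/55 = 3065*(1/55) = 613/11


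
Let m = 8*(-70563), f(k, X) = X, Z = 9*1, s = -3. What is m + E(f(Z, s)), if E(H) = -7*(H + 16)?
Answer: -564595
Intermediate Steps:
Z = 9
E(H) = -112 - 7*H (E(H) = -7*(16 + H) = -112 - 7*H)
m = -564504
m + E(f(Z, s)) = -564504 + (-112 - 7*(-3)) = -564504 + (-112 + 21) = -564504 - 91 = -564595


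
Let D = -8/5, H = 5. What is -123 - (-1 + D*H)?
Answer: -114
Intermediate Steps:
D = -8/5 (D = -8*⅕ = -8/5 ≈ -1.6000)
-123 - (-1 + D*H) = -123 - (-1 - 8/5*5) = -123 - (-1 - 8) = -123 - 1*(-9) = -123 + 9 = -114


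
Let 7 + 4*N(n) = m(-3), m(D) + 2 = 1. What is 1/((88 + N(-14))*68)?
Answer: 1/5848 ≈ 0.00017100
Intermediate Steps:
m(D) = -1 (m(D) = -2 + 1 = -1)
N(n) = -2 (N(n) = -7/4 + (¼)*(-1) = -7/4 - ¼ = -2)
1/((88 + N(-14))*68) = 1/((88 - 2)*68) = 1/(86*68) = 1/5848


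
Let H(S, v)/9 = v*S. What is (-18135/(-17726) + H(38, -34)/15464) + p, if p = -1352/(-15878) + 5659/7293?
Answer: 66064967306420/58349306335749 ≈ 1.1322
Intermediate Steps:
H(S, v) = 9*S*v (H(S, v) = 9*(v*S) = 9*(S*v) = 9*S*v)
p = 2932757/3405831 (p = -1352*(-1/15878) + 5659*(1/7293) = 676/7939 + 5659/7293 = 2932757/3405831 ≈ 0.86110)
(-18135/(-17726) + H(38, -34)/15464) + p = (-18135/(-17726) + (9*38*(-34))/15464) + 2932757/3405831 = (-18135*(-1/17726) - 11628*1/15464) + 2932757/3405831 = (18135/17726 - 2907/3866) + 2932757/3405831 = 4645107/17132179 + 2932757/3405831 = 66064967306420/58349306335749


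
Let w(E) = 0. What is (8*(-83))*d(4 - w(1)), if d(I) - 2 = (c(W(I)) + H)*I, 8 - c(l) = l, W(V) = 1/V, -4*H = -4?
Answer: -24568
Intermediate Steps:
H = 1 (H = -¼*(-4) = 1)
W(V) = 1/V
c(l) = 8 - l
d(I) = 2 + I*(9 - 1/I) (d(I) = 2 + ((8 - 1/I) + 1)*I = 2 + (9 - 1/I)*I = 2 + I*(9 - 1/I))
(8*(-83))*d(4 - w(1)) = (8*(-83))*(1 + 9*(4 - 1*0)) = -664*(1 + 9*(4 + 0)) = -664*(1 + 9*4) = -664*(1 + 36) = -664*37 = -24568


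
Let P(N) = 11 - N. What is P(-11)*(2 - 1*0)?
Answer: 44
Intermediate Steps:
P(-11)*(2 - 1*0) = (11 - 1*(-11))*(2 - 1*0) = (11 + 11)*(2 + 0) = 22*2 = 44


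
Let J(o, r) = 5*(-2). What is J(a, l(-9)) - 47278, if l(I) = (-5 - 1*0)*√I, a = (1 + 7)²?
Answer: -47288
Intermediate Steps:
a = 64 (a = 8² = 64)
l(I) = -5*√I (l(I) = (-5 + 0)*√I = -5*√I)
J(o, r) = -10
J(a, l(-9)) - 47278 = -10 - 47278 = -47288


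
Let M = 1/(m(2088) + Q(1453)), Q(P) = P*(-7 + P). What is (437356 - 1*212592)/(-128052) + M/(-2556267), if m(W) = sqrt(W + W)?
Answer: -11742133910965563163735/6689700003411590811282 + sqrt(29)/940357042931064213 ≈ -1.7553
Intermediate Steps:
m(W) = sqrt(2)*sqrt(W) (m(W) = sqrt(2*W) = sqrt(2)*sqrt(W))
M = 1/(2101038 + 12*sqrt(29)) (M = 1/(sqrt(2)*sqrt(2088) + 1453*(-7 + 1453)) = 1/(sqrt(2)*(6*sqrt(58)) + 1453*1446) = 1/(12*sqrt(29) + 2101038) = 1/(2101038 + 12*sqrt(29)) ≈ 4.7594e-7)
(437356 - 1*212592)/(-128052) + M/(-2556267) = (437356 - 1*212592)/(-128052) + (350173/735726778878 - sqrt(29)/367863389439)/(-2556267) = (437356 - 212592)*(-1/128052) + (350173/735726778878 - sqrt(29)/367863389439)*(-1/2556267) = 224764*(-1/128052) + (-350173/1880714085862128426 + sqrt(29)/940357042931064213) = -56191/32013 + (-350173/1880714085862128426 + sqrt(29)/940357042931064213) = -11742133910965563163735/6689700003411590811282 + sqrt(29)/940357042931064213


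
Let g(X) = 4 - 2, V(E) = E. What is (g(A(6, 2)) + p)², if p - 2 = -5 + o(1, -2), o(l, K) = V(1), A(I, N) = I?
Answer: 0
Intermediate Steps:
g(X) = 2
o(l, K) = 1
p = -2 (p = 2 + (-5 + 1) = 2 - 4 = -2)
(g(A(6, 2)) + p)² = (2 - 2)² = 0² = 0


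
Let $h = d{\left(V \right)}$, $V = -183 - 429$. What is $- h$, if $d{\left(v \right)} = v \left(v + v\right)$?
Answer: $-749088$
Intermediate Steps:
$V = -612$ ($V = -183 - 429 = -612$)
$d{\left(v \right)} = 2 v^{2}$ ($d{\left(v \right)} = v 2 v = 2 v^{2}$)
$h = 749088$ ($h = 2 \left(-612\right)^{2} = 2 \cdot 374544 = 749088$)
$- h = \left(-1\right) 749088 = -749088$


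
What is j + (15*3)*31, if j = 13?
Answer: 1408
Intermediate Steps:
j + (15*3)*31 = 13 + (15*3)*31 = 13 + 45*31 = 13 + 1395 = 1408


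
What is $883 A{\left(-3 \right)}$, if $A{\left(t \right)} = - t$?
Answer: $2649$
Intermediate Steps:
$883 A{\left(-3 \right)} = 883 \left(\left(-1\right) \left(-3\right)\right) = 883 \cdot 3 = 2649$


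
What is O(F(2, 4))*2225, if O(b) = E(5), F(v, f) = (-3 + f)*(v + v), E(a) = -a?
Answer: -11125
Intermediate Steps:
F(v, f) = 2*v*(-3 + f) (F(v, f) = (-3 + f)*(2*v) = 2*v*(-3 + f))
O(b) = -5 (O(b) = -1*5 = -5)
O(F(2, 4))*2225 = -5*2225 = -11125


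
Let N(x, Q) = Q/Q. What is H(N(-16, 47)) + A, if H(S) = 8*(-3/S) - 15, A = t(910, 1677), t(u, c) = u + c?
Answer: 2548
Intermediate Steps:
N(x, Q) = 1
t(u, c) = c + u
A = 2587 (A = 1677 + 910 = 2587)
H(S) = -15 - 24/S (H(S) = -24/S - 15 = -15 - 24/S)
H(N(-16, 47)) + A = (-15 - 24/1) + 2587 = (-15 - 24*1) + 2587 = (-15 - 24) + 2587 = -39 + 2587 = 2548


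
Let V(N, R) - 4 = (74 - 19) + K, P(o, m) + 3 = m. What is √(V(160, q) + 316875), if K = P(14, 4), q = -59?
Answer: 3*√35215 ≈ 562.97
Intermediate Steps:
P(o, m) = -3 + m
K = 1 (K = -3 + 4 = 1)
V(N, R) = 60 (V(N, R) = 4 + ((74 - 19) + 1) = 4 + (55 + 1) = 4 + 56 = 60)
√(V(160, q) + 316875) = √(60 + 316875) = √316935 = 3*√35215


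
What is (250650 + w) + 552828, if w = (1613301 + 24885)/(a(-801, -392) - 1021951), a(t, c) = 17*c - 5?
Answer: 413235951087/514310 ≈ 8.0348e+5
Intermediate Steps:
a(t, c) = -5 + 17*c
w = -819093/514310 (w = (1613301 + 24885)/((-5 + 17*(-392)) - 1021951) = 1638186/((-5 - 6664) - 1021951) = 1638186/(-6669 - 1021951) = 1638186/(-1028620) = 1638186*(-1/1028620) = -819093/514310 ≈ -1.5926)
(250650 + w) + 552828 = (250650 - 819093/514310) + 552828 = 128910982407/514310 + 552828 = 413235951087/514310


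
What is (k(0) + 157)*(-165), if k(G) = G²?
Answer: -25905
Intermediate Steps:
(k(0) + 157)*(-165) = (0² + 157)*(-165) = (0 + 157)*(-165) = 157*(-165) = -25905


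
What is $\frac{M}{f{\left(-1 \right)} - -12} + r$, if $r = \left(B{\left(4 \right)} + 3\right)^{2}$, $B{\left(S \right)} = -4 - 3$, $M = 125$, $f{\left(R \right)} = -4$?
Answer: $\frac{253}{8} \approx 31.625$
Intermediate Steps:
$B{\left(S \right)} = -7$
$r = 16$ ($r = \left(-7 + 3\right)^{2} = \left(-4\right)^{2} = 16$)
$\frac{M}{f{\left(-1 \right)} - -12} + r = \frac{125}{-4 - -12} + 16 = \frac{125}{-4 + 12} + 16 = \frac{125}{8} + 16 = \frac{253}{8}$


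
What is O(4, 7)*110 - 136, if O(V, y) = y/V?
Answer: 113/2 ≈ 56.500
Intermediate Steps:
O(4, 7)*110 - 136 = (7/4)*110 - 136 = 385/2 - 136 = 113/2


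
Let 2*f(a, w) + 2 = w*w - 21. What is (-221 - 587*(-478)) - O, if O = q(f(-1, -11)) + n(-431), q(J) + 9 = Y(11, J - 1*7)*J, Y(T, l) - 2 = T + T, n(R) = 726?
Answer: 278472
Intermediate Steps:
f(a, w) = -23/2 + w²/2 (f(a, w) = -1 + (w*w - 21)/2 = -1 + (w² - 21)/2 = -1 + (-21 + w²)/2 = -1 + (-21/2 + w²/2) = -23/2 + w²/2)
Y(T, l) = 2 + 2*T (Y(T, l) = 2 + (T + T) = 2 + 2*T)
q(J) = -9 + 24*J (q(J) = -9 + (2 + 2*11)*J = -9 + (2 + 22)*J = -9 + 24*J)
O = 1893 (O = (-9 + 24*(-23/2 + (½)*(-11)²)) + 726 = (-9 + 24*(-23/2 + (½)*121)) + 726 = (-9 + 24*(-23/2 + 121/2)) + 726 = (-9 + 24*49) + 726 = (-9 + 1176) + 726 = 1167 + 726 = 1893)
(-221 - 587*(-478)) - O = (-221 - 587*(-478)) - 1*1893 = (-221 + 280586) - 1893 = 280365 - 1893 = 278472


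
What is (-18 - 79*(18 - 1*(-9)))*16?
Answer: -34416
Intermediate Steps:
(-18 - 79*(18 - 1*(-9)))*16 = (-18 - 79*(18 + 9))*16 = (-18 - 79*27)*16 = (-18 - 2133)*16 = -2151*16 = -34416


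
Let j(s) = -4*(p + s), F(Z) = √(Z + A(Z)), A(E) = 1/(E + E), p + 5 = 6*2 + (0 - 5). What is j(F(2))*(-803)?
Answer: 11242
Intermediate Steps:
p = 2 (p = -5 + (6*2 + (0 - 5)) = -5 + (12 - 5) = -5 + 7 = 2)
A(E) = 1/(2*E)
F(Z) = √(Z + 1/(2*Z))
j(s) = -8 - 4*s (j(s) = -4*(2 + s) = -8 - 4*s)
j(F(2))*(-803) = (-8 - 2*√(2/2 + 4*2))*(-803) = (-8 - 2*√(2*(½) + 8))*(-803) = (-8 - 2*√(1 + 8))*(-803) = (-8 - 2*√9)*(-803) = (-8 - 2*3)*(-803) = (-8 - 4*3/2)*(-803) = (-8 - 6)*(-803) = -14*(-803) = 11242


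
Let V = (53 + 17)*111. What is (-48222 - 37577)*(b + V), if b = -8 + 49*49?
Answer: -871975237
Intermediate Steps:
b = 2393 (b = -8 + 2401 = 2393)
V = 7770 (V = 70*111 = 7770)
(-48222 - 37577)*(b + V) = (-48222 - 37577)*(2393 + 7770) = -85799*10163 = -871975237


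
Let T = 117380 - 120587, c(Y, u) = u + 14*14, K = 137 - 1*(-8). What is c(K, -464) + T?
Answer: -3475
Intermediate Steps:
K = 145 (K = 137 + 8 = 145)
c(Y, u) = 196 + u (c(Y, u) = u + 196 = 196 + u)
T = -3207
c(K, -464) + T = (196 - 464) - 3207 = -268 - 3207 = -3475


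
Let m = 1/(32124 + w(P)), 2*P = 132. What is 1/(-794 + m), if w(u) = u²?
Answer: -36480/28965119 ≈ -0.0012594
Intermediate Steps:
P = 66 (P = (½)*132 = 66)
m = 1/36480 (m = 1/(32124 + 66²) = 1/(32124 + 4356) = 1/36480 ≈ 2.7412e-5)
1/(-794 + m) = 1/(-794 + 1/36480) = 1/(-28965119/36480) = -36480/28965119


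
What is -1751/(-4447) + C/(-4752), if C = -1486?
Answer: 7464497/10566072 ≈ 0.70646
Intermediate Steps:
-1751/(-4447) + C/(-4752) = -1751/(-4447) - 1486/(-4752) = -1751*(-1/4447) - 1486*(-1/4752) = 1751/4447 + 743/2376 = 7464497/10566072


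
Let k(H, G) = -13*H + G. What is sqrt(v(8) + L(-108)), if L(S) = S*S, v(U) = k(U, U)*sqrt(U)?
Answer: 4*sqrt(729 - 12*sqrt(2)) ≈ 106.74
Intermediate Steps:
k(H, G) = G - 13*H
v(U) = -12*U**(3/2) (v(U) = (U - 13*U)*sqrt(U) = (-12*U)*sqrt(U) = -12*U**(3/2))
L(S) = S**2
sqrt(v(8) + L(-108)) = sqrt(-192*sqrt(2) + (-108)**2) = sqrt(-192*sqrt(2) + 11664) = sqrt(11664 - 192*sqrt(2))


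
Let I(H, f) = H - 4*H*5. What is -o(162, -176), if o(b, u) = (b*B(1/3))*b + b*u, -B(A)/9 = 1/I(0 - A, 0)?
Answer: 1250316/19 ≈ 65806.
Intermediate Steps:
I(H, f) = -19*H (I(H, f) = H - 20*H = -19*H)
B(A) = -9/(19*A) (B(A) = -9*(-1/(19*(0 - A))) = -9*1/(19*A) = -9/(19*A))
o(b, u) = -27*b²/19 + b*u (o(b, u) = (b*(-9/(19*(1/3))))*b + b*u = (b*(-9/(19*⅓)))*b + b*u = (b*(-9/19*3))*b + b*u = (b*(-27/19))*b + b*u = (-27*b/19)*b + b*u = -27*b²/19 + b*u)
-o(162, -176) = -162*(-27*162 + 19*(-176))/19 = -162*(-4374 - 3344)/19 = -162*(-7718)/19 = -1*(-1250316/19) = 1250316/19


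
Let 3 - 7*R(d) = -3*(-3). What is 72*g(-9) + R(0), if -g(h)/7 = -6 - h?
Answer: -10590/7 ≈ -1512.9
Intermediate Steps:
g(h) = 42 + 7*h (g(h) = -7*(-6 - h) = 42 + 7*h)
R(d) = -6/7 (R(d) = 3/7 - (-3)*(-3)/7 = 3/7 - ⅐*9 = 3/7 - 9/7 = -6/7)
72*g(-9) + R(0) = 72*(42 + 7*(-9)) - 6/7 = 72*(42 - 63) - 6/7 = 72*(-21) - 6/7 = -1512 - 6/7 = -10590/7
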